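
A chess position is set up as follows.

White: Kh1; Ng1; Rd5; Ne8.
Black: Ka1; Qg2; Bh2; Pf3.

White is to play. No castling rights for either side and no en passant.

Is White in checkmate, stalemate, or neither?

White to move; white king on h1.
In check: yes, from the black queen on g2.
King squares — g1: own knight; g2: attacked by Pf3; h2: attacked by Qg2.
Legal moves for White: none.
In check with no legal moves → checkmate.

checkmate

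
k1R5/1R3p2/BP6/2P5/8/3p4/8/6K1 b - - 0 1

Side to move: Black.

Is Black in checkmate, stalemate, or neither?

checkmate

Black to move; black king on a8.
In check: yes, from the white rook on c8.
King squares — a7: attacked by Pb6; b7: attacked by Ba6; b8: attacked by Rb7.
Legal moves for Black: none.
In check with no legal moves → checkmate.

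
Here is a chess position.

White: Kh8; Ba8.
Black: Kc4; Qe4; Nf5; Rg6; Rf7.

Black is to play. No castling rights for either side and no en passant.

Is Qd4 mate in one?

After Qd4: white king on h8; in check: yes, from the black queen on d4.
King squares — g7: attacked by Qd4; h7: attacked by Rf7; g8: attacked by Rg6.
White has no legal moves → checkmate.

yes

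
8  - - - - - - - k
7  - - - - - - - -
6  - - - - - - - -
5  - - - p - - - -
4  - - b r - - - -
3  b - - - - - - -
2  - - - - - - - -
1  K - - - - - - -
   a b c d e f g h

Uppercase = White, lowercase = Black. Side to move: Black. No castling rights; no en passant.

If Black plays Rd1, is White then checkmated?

yes

After Rd1: white king on a1; in check: yes, from the black rook on d1.
King squares — b1: attacked by Rd1; a2: attacked by Bc4; b2: attacked by Ba3.
White has no legal moves → checkmate.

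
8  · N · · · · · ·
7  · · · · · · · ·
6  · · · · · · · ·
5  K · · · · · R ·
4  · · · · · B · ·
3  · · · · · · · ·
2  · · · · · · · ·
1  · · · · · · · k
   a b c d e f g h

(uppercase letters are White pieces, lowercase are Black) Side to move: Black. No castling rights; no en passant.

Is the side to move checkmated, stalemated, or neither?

stalemate

Black to move; black king on h1.
In check: no.
King squares — g1: attacked by Rg5; g2: attacked by Rg5; h2: attacked by Bf4.
Legal moves for Black: none.
Not in check and no legal moves → stalemate.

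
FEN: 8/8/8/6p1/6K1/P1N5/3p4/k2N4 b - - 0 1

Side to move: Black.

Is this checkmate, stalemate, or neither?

Black to move; black king on a1.
In check: no.
King squares — b1: attacked by Nc3; a2: attacked by Nc3; b2: attacked by Nd1.
Legal moves for Black: none.
Not in check and no legal moves → stalemate.

stalemate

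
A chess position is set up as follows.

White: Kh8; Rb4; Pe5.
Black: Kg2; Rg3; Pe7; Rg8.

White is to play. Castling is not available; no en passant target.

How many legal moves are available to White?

White to move; king on h8.
In check: yes, from the black rook on g8.
Legal moves: Kh7.
Count: 1.

1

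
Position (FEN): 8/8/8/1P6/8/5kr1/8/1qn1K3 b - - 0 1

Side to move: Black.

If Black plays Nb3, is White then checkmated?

After Nb3: white king on e1; in check: yes, from the black queen on b1.
King squares — d1: attacked by Qb1; f1: attacked by Qb1; d2: attacked by Nb3; e2: attacked by Kf3; f2: attacked by Kf3.
White has no legal moves → checkmate.

yes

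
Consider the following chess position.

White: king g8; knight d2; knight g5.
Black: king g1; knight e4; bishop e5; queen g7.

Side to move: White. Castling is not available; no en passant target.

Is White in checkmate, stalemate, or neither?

White to move; white king on g8.
In check: yes, from the black queen on g7.
King squares — f7: attacked by Qg7; g7: attacked by Be5; h7: attacked by Qg7; f8: attacked by Qg7; h8: attacked by Qg7.
Legal moves for White: none.
In check with no legal moves → checkmate.

checkmate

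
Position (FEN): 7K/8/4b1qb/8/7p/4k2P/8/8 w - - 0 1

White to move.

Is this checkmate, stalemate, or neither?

White to move; white king on h8.
In check: no.
King squares — g7: attacked by Qg6; h7: attacked by Qg6; g8: attacked by Be6.
Legal moves for White: none.
Not in check and no legal moves → stalemate.

stalemate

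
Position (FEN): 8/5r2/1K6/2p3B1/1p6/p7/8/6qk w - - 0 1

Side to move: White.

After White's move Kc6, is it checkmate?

After Kc6: black king on h1; in check: no.
Black is not in check, so this cannot be checkmate.

no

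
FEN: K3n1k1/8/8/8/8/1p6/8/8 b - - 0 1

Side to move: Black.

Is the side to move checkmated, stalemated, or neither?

neither

Black to move; black king on g8.
In check: no.
Legal moves for Black: Kh8, Kf8, Kh7, Kg7, Kf7, Ng7, Nc7+, Nf6, Nd6, b2.
Black has 10 legal moves and is not in check → neither.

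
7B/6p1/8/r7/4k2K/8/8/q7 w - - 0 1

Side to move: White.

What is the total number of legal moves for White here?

4

White to move; king on h4.
In check: no.
Legal moves: Bxg7, Kg4, Kh3, Kg3.
Count: 4.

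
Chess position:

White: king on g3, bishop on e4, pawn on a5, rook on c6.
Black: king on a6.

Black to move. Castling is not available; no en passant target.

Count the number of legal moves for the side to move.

Black to move; king on a6.
In check: yes, from the white rook on c6.
Legal moves: Kb7, Ka7, Kb5, Kxa5.
Count: 4.

4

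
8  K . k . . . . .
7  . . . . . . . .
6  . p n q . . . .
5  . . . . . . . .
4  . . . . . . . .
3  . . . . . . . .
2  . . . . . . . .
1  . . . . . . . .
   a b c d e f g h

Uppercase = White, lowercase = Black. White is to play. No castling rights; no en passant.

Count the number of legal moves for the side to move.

0

White to move; king on a8.
In check: no.
Legal moves: none.
Count: 0.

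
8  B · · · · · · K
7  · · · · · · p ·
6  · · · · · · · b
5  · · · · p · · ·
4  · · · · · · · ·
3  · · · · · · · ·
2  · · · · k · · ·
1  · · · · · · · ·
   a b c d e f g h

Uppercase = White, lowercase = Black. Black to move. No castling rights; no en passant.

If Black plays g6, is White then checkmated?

no

After g6: white king on h8; in check: no.
White is not in check, so this cannot be checkmate.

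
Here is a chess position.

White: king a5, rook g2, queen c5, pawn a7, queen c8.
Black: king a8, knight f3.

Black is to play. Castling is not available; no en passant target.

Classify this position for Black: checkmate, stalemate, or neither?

checkmate

Black to move; black king on a8.
In check: yes, from the white queen on c8.
King squares — a7: attacked by Qc5; b7: attacked by Qc8; b8: attacked by Pa7.
Legal moves for Black: none.
In check with no legal moves → checkmate.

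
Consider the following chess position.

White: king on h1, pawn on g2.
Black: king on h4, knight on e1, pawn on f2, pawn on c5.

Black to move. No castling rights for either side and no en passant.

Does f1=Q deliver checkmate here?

After f1=Q: white king on h1; in check: yes, from the black queen on f1.
White has 1 legal reply: Kh2.
In check but a legal move exists → not checkmate.

no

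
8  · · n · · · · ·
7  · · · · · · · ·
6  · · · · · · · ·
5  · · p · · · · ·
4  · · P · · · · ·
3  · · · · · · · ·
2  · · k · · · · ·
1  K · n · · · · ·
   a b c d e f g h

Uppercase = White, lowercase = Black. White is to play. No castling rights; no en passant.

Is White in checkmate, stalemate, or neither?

stalemate

White to move; white king on a1.
In check: no.
King squares — b1: attacked by Kc2; a2: attacked by Nc1; b2: attacked by Kc2.
Legal moves for White: none.
Not in check and no legal moves → stalemate.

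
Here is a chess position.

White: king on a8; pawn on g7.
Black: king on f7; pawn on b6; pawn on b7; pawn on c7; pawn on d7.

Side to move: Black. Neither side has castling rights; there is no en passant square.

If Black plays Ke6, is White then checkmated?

no

After Ke6: white king on a8; in check: no.
White is not in check, so this cannot be checkmate.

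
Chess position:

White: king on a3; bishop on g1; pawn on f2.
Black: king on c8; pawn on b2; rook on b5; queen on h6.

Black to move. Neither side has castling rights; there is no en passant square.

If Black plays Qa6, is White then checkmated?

yes

After Qa6: white king on a3; in check: yes, from the black queen on a6.
King squares — a2: attacked by Qa6; b2: attacked by Rb5; b3: attacked by Rb5; a4: attacked by Qa6; b4: attacked by Rb5.
White has no legal moves → checkmate.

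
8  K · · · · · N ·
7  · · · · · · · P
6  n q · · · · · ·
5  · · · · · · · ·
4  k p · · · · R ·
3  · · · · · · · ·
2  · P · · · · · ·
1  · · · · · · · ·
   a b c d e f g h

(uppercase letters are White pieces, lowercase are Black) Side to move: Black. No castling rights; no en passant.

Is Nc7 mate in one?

After Nc7: white king on a8; in check: yes, from the black knight on c7.
King squares — a7: attacked by Qb6; b7: attacked by Qb6; b8: attacked by Qb6.
White has no legal moves → checkmate.

yes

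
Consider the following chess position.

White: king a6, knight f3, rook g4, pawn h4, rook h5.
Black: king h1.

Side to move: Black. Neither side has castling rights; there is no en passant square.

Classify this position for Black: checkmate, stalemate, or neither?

stalemate

Black to move; black king on h1.
In check: no.
King squares — g1: attacked by Nf3; g2: attacked by Rg4; h2: attacked by Nf3.
Legal moves for Black: none.
Not in check and no legal moves → stalemate.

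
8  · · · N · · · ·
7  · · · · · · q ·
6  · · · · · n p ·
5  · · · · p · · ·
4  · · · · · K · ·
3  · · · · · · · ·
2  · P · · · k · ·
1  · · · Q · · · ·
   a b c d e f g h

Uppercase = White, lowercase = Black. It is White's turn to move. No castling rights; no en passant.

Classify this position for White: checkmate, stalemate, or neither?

neither

White to move; white king on f4.
In check: yes, from the black pawn on e5.
Legal moves for White: Kg5, Kxe5.
White is in check but has 2 legal moves → neither.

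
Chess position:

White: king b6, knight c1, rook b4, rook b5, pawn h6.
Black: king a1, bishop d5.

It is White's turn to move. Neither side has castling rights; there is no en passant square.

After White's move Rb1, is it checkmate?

yes

After Rb1: black king on a1; in check: yes, from the white rook on b1.
King squares — b1: attacked by Rb5; a2: attacked by Nc1; b2: attacked by Rb1.
Black has no legal moves → checkmate.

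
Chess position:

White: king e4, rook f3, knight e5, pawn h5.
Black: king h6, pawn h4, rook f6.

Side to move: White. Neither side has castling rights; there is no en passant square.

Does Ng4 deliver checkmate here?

After Ng4: black king on h6; in check: yes, from the white knight on g4.
Black has 4 legal replies: Kh7, Kg7, Kxh5, Kg5.
In check but a legal move exists → not checkmate.

no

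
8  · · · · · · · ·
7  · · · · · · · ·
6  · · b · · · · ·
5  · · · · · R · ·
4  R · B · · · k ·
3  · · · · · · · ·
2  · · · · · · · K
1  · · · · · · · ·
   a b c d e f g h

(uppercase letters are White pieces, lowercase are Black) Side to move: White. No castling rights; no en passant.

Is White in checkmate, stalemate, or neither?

neither

White to move; white king on h2.
In check: no.
Legal moves for White include: Rf8, Rf7, Rf6, Rh5, Rg5+, Re5, Rd5, Rc5, Rb5, Rfa5, Rf4+, Rf3, Rf2, Rf1, Bg8+, Bf7+, Be6+, Ba6+, ... (list truncated; more exist).
White has legal moves and is not in check → neither.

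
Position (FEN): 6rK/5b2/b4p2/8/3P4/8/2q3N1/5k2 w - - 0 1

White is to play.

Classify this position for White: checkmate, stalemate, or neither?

checkmate

White to move; white king on h8.
In check: yes, from the black rook on g8.
King squares — g7: attacked by Rg8; h7: attacked by Qc2; g8: attacked by Bf7.
Legal moves for White: none.
In check with no legal moves → checkmate.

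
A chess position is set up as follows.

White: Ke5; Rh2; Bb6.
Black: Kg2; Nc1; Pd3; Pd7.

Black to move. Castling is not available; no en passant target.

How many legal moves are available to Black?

Black to move; king on g2.
In check: yes, from the white rook on h2.
Legal moves: Kg3, Kf3, Kxh2, Kf1.
Count: 4.

4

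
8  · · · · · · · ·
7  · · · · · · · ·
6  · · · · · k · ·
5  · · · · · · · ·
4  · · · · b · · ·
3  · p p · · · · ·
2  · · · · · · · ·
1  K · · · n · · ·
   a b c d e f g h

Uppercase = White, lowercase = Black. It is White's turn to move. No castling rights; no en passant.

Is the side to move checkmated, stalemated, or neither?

stalemate

White to move; white king on a1.
In check: no.
King squares — b1: attacked by Be4; a2: attacked by Pb3; b2: attacked by Pc3.
Legal moves for White: none.
Not in check and no legal moves → stalemate.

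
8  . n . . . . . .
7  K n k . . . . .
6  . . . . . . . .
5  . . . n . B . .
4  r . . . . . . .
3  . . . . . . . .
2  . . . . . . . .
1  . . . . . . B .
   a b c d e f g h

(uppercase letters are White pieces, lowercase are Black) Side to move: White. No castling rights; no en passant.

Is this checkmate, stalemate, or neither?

checkmate

White to move; white king on a7.
In check: yes, from the black rook on a4.
King squares — a6: attacked by Ra4; b6: attacked by Nd5; b7: attacked by Kc7; a8: attacked by Ra4; b8: attacked by Kc7.
Legal moves for White: none.
In check with no legal moves → checkmate.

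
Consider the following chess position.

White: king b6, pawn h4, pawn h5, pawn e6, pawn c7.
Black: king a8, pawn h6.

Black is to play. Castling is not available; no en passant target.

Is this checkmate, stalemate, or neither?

stalemate

Black to move; black king on a8.
In check: no.
King squares — a7: attacked by Kb6; b7: attacked by Kb6; b8: attacked by Pc7.
Legal moves for Black: none.
Not in check and no legal moves → stalemate.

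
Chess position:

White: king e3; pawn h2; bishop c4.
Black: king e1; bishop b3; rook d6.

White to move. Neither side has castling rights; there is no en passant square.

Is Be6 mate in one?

no

After Be6: black king on e1; in check: no.
Black is not in check, so this cannot be checkmate.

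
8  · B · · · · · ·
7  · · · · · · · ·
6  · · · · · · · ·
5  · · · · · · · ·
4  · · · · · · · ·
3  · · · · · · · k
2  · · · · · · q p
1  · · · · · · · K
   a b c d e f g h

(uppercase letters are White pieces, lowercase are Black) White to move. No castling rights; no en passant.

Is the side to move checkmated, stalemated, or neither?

White to move; white king on h1.
In check: yes, from the black queen on g2.
King squares — g1: attacked by Qg2; g2: attacked by Kh3; h2: attacked by Qg2.
Legal moves for White: none.
In check with no legal moves → checkmate.

checkmate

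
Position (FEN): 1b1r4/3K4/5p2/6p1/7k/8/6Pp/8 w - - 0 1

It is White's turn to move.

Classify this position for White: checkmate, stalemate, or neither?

White to move; white king on d7.
In check: yes, from the black rook on d8.
King squares — c6: available; d6: attacked by Bb8; e6: available; c7: attacked by Bb8; e7: available; c8: attacked by Rd8; d8: available; e8: attacked by Rd8.
Legal moves for White: Kxd8, Ke7, Ke6, Kc6.
White is in check but has 4 legal moves → neither.

neither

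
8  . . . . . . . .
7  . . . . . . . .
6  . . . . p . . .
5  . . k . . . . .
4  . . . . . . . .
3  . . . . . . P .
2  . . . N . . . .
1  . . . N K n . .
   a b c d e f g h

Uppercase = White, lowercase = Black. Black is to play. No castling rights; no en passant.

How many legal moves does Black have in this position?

Black to move; king on c5.
In check: no.
Legal moves: Kd6, Kc6, Kb6, Kd5, Kb5, Kd4, Kb4, Nxg3, Ne3, Nh2, Nxd2, e5.
Count: 12.

12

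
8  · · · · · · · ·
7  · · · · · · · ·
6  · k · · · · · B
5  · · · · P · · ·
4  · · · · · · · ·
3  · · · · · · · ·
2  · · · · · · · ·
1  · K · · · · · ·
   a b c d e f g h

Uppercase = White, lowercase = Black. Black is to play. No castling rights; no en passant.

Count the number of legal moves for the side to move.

Black to move; king on b6.
In check: no.
Legal moves: Kc7, Kb7, Ka7, Kc6, Ka6, Kc5, Kb5, Ka5.
Count: 8.

8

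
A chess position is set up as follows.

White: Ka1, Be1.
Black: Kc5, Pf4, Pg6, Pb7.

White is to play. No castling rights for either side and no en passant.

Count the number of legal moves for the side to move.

White to move; king on a1.
In check: no.
Legal moves: Ba5, Bh4, Bb4+, Bg3, Bc3, Bf2+, Bd2, Kb2, Ka2, Kb1.
Count: 10.

10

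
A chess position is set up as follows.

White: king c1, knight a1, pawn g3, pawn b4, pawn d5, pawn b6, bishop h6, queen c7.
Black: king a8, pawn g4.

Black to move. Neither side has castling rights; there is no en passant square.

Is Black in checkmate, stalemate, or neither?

stalemate

Black to move; black king on a8.
In check: no.
King squares — a7: attacked by Pb6; b7: attacked by Qc7; b8: attacked by Qc7.
Legal moves for Black: none.
Not in check and no legal moves → stalemate.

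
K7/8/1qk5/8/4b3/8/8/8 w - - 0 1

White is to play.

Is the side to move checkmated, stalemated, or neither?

White to move; white king on a8.
In check: no.
King squares — a7: attacked by Qb6; b7: attacked by Qb6; b8: attacked by Qb6.
Legal moves for White: none.
Not in check and no legal moves → stalemate.

stalemate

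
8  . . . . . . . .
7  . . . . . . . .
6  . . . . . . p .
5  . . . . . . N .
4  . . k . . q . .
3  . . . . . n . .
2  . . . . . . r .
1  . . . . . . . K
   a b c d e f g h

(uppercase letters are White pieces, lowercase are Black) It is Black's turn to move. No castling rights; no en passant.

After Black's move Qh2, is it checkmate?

After Qh2: white king on h1; in check: yes, from the black queen on h2.
King squares — g1: attacked by Rg2; g2: attacked by Qh2; h2: attacked by Rg2.
White has no legal moves → checkmate.

yes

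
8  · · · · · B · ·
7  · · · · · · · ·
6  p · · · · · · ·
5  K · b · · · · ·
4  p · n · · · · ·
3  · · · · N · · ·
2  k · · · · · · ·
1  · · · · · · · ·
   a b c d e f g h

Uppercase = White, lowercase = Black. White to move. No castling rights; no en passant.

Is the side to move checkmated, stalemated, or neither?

neither

White to move; white king on a5.
In check: yes, from the black knight on c4.
Legal moves for White: Kxa6, Kxa4, Nxc4.
White is in check but has 3 legal moves → neither.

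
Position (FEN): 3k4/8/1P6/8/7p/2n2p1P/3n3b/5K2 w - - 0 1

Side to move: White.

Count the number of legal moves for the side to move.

2

White to move; king on f1.
In check: yes, from the black knight on d2.
Legal moves: Kf2, Ke1.
Count: 2.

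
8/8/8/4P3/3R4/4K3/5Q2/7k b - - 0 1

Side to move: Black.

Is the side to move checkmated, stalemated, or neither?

Black to move; black king on h1.
In check: no.
King squares — g1: attacked by Qf2; g2: attacked by Qf2; h2: attacked by Qf2.
Legal moves for Black: none.
Not in check and no legal moves → stalemate.

stalemate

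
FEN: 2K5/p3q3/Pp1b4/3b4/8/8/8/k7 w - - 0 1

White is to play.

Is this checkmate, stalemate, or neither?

stalemate

White to move; white king on c8.
In check: no.
King squares — b7: attacked by Bd5; c7: attacked by Bd6; d7: attacked by Qe7; b8: attacked by Bd6; d8: attacked by Qe7.
Legal moves for White: none.
Not in check and no legal moves → stalemate.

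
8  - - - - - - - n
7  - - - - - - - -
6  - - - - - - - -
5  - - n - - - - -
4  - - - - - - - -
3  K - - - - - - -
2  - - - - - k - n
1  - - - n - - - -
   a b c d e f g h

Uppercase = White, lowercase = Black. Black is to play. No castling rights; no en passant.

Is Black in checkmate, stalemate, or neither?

Black to move; black king on f2.
In check: no.
Legal moves for Black include: Nf7, Ng6, Nd7, Nb7, Ne6, Na6, Ne4, Na4, Nd3, Nb3, Ng4, Nf3, Nf1, Kg3, Kf3, Ke3, Kg2, Ke2, ... (list truncated; more exist).
Black has legal moves and is not in check → neither.

neither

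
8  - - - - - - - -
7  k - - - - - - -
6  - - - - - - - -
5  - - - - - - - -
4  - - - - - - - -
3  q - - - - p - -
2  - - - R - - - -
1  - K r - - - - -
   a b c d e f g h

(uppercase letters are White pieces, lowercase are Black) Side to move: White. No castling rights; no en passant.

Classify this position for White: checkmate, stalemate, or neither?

White to move; white king on b1.
In check: yes, from the black rook on c1.
King squares — a1: attacked by Rc1; c1: attacked by Qa3; a2: attacked by Qa3; b2: attacked by Qa3; c2: attacked by Rc1.
Legal moves for White: none.
In check with no legal moves → checkmate.

checkmate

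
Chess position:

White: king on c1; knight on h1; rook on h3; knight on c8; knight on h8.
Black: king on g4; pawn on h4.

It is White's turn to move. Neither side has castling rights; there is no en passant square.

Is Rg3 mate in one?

After Rg3: black king on g4; in check: yes, from the white rook on g3.
Black has 4 legal replies: Kh5, Kf5, Kf4, hxg3.
In check but a legal move exists → not checkmate.

no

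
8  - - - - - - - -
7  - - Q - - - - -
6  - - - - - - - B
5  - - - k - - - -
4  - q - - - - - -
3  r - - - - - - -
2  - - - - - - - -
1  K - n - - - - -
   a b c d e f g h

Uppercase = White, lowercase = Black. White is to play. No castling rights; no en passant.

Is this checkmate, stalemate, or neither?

checkmate

White to move; white king on a1.
In check: yes, from the black rook on a3.
King squares — b1: attacked by Qb4; a2: attacked by Nc1; b2: attacked by Qb4.
Legal moves for White: none.
In check with no legal moves → checkmate.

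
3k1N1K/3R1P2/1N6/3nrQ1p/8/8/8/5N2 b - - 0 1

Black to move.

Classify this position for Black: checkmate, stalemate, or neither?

checkmate

Black to move; black king on d8.
In check: yes, from the white rook on d7.
King squares — c7: attacked by Rd7; d7: attacked by Qf5; e7: attacked by Rd7; c8: attacked by Nb6; e8: attacked by Pf7.
Legal moves for Black: none.
In check with no legal moves → checkmate.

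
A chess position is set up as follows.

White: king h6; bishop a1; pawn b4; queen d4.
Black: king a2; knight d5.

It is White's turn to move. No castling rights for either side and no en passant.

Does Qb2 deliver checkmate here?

yes

After Qb2: black king on a2; in check: yes, from the white queen on b2.
King squares — a1: attacked by Qb2; b1: attacked by Qb2; b2: attacked by Ba1; a3: attacked by Qb2; b3: attacked by Qb2.
Black has no legal moves → checkmate.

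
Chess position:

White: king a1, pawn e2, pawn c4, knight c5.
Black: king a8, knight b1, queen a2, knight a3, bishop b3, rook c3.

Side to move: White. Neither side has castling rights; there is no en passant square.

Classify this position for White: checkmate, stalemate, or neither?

checkmate

White to move; white king on a1.
In check: yes, from the black queen on a2.
King squares — b1: attacked by Qa2; a2: attacked by Bb3; b2: attacked by Qa2.
Legal moves for White: none.
In check with no legal moves → checkmate.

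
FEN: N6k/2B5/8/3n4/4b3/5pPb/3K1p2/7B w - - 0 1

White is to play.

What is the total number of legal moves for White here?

13

White to move; king on d2.
In check: no.
Legal moves: Nb6, Bd8, Bb8, Bd6, Bb6, Be5+, Ba5, Bf4, Kd1, Kc1, Bxf3, Bg2, g4.
Count: 13.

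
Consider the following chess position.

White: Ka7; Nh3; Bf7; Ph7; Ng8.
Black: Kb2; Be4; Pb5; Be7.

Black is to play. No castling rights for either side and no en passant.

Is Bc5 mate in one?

no

After Bc5: white king on a7; in check: yes, from the black bishop on c5.
White has 2 legal replies: Kb8, Ka6.
In check but a legal move exists → not checkmate.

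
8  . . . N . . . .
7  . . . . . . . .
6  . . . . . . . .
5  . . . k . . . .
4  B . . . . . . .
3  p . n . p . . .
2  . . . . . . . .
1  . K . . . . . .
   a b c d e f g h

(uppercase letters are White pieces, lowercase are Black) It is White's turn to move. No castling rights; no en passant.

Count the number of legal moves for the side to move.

3

White to move; king on b1.
In check: yes, from the black knight on c3.
Legal moves: Kc2, Kc1, Ka1.
Count: 3.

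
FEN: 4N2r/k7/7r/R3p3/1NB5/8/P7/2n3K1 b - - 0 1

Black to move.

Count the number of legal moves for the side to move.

Black to move; king on a7.
In check: yes, from the white rook on a5.
Legal moves: Kb8, Kb7, Kb6, Ra6.
Count: 4.

4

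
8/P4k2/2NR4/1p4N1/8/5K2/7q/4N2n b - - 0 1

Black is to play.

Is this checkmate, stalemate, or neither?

Black to move; black king on f7.
In check: yes, from the white knight on g5.
King squares — e6: attacked by Ng5; f6: attacked by Rd6; g6: attacked by Rd6; e7: attacked by Nc6; g7: available; e8: available; f8: available; g8: available.
Legal moves for Black: Kg8, Kf8, Ke8, Kg7.
Black is in check but has 4 legal moves → neither.

neither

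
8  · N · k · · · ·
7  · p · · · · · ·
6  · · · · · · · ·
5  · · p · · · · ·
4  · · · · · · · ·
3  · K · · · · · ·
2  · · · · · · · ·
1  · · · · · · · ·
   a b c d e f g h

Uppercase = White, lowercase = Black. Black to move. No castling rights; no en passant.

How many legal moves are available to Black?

7

Black to move; king on d8.
In check: no.
Legal moves: Ke8, Kc8, Ke7, Kc7, b6, c4+, b5.
Count: 7.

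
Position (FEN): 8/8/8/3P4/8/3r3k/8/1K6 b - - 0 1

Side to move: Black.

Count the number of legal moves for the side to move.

Black to move; king on h3.
In check: no.
Legal moves: Kh4, Kg4, Kg3, Kh2, Kg2, Rxd5, Rd4, Rg3, Rf3, Re3, Rc3, Rb3+, Ra3, Rd2, Rd1+.
Count: 15.

15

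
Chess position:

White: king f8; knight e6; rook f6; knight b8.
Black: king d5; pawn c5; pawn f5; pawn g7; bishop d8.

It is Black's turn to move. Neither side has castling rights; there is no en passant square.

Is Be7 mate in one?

no

After Be7: white king on f8; in check: yes, from the black bishop on e7.
White has 5 legal replies: Kg8, Ke8, Kxg7, Kf7, Kxe7.
In check but a legal move exists → not checkmate.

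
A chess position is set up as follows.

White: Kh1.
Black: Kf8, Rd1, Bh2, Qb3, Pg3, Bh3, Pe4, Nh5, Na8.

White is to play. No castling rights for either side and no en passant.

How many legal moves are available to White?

0

White to move; king on h1.
In check: yes, from the black rook on d1.
Legal moves: none.
Count: 0.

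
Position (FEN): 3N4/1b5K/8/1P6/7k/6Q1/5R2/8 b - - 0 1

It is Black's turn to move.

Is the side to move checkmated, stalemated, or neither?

neither

Black to move; black king on h4.
In check: yes, from the white queen on g3.
Legal moves for Black: Kh5, Kxg3.
Black is in check but has 2 legal moves → neither.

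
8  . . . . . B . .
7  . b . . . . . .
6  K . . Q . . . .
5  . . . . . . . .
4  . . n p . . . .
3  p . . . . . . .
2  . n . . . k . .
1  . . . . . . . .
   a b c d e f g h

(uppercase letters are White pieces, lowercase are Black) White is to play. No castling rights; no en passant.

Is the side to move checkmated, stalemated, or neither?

neither

White to move; white king on a6.
In check: yes, from the black bishop on b7.
King squares — a5: attacked by Nc4; b5: available; b6: attacked by Nc4; a7: available; b7: available.
Legal moves for White: Kxb7, Ka7, Kb5.
White is in check but has 3 legal moves → neither.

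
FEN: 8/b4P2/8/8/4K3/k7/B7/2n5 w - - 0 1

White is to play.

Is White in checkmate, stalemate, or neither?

White to move; white king on e4.
In check: no.
Legal moves for White: Kf5, Ke5, Kd5, Kf4, Kf3, Be6, Bd5, Bc4, Bb3, Bb1, f8=Q+, f8=R, f8=B+, f8=N.
White has 14 legal moves and is not in check → neither.

neither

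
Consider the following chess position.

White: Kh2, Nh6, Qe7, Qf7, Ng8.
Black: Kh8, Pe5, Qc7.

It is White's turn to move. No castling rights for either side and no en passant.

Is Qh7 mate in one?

After Qh7: black king on h8; in check: yes, from the white queen on h7.
King squares — g7: attacked by Qe7; h7: attacked by Qe7; g8: attacked by Nh6.
Black has no legal moves → checkmate.

yes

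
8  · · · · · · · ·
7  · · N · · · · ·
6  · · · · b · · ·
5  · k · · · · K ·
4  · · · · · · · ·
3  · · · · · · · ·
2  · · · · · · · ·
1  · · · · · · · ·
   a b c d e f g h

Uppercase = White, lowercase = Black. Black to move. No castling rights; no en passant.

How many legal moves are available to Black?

7

Black to move; king on b5.
In check: yes, from the white knight on c7.
Legal moves: Kc6, Kb6, Kc5, Ka5, Kc4, Kb4, Ka4.
Count: 7.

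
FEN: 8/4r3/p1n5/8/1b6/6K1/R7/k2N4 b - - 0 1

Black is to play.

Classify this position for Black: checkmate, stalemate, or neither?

Black to move; black king on a1.
In check: yes, from the white rook on a2.
Legal moves for Black: Kxa2, Kb1.
Black is in check but has 2 legal moves → neither.

neither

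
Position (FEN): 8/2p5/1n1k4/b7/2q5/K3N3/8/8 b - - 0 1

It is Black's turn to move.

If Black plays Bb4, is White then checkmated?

no

After Bb4: white king on a3; in check: yes, from the black bishop on b4.
White has 1 legal reply: Kb2.
In check but a legal move exists → not checkmate.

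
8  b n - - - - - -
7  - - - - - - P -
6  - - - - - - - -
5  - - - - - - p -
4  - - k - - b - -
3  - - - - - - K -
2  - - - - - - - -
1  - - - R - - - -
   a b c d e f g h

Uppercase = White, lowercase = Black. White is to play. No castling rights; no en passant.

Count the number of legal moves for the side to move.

White to move; king on g3.
In check: yes, from the black bishop on f4.
Legal moves: Kg4, Kh3, Kf2.
Count: 3.

3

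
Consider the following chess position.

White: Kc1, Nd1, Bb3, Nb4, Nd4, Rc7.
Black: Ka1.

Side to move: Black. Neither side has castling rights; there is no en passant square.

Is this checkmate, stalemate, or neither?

stalemate

Black to move; black king on a1.
In check: no.
King squares — b1: attacked by Kc1; a2: attacked by Bb3; b2: attacked by Kc1.
Legal moves for Black: none.
Not in check and no legal moves → stalemate.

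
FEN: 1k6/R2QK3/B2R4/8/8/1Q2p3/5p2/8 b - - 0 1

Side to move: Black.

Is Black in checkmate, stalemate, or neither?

Black to move; black king on b8.
In check: yes, from the white queen on b3.
King squares — a7: attacked by Qd7; b7: attacked by Qb3; c7: attacked by Ra7; a8: attacked by Ra7; c8: attacked by Ba6.
Legal moves for Black: none.
In check with no legal moves → checkmate.

checkmate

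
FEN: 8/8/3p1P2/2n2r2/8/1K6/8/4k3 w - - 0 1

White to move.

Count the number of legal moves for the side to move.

7

White to move; king on b3.
In check: yes, from the black knight on c5.
Legal moves: Kc4, Kb4, Kc3, Ka3, Kc2, Kb2, Ka2.
Count: 7.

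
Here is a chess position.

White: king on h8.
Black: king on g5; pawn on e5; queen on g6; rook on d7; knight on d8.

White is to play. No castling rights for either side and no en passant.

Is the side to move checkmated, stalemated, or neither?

White to move; white king on h8.
In check: no.
King squares — g7: attacked by Qg6; h7: attacked by Qg6; g8: attacked by Qg6.
Legal moves for White: none.
Not in check and no legal moves → stalemate.

stalemate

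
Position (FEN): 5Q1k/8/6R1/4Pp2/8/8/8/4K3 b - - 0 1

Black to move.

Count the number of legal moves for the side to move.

1

Black to move; king on h8.
In check: yes, from the white queen on f8.
Legal moves: Kh7.
Count: 1.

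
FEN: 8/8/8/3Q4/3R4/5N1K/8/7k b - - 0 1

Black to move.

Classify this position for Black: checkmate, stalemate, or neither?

stalemate

Black to move; black king on h1.
In check: no.
King squares — g1: attacked by Nf3; g2: attacked by Kh3; h2: attacked by Nf3.
Legal moves for Black: none.
Not in check and no legal moves → stalemate.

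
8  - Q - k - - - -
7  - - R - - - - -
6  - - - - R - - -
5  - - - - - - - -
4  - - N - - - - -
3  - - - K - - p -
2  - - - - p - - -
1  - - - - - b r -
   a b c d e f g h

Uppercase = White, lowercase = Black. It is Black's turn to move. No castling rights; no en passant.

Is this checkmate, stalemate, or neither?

checkmate

Black to move; black king on d8.
In check: yes, from the white queen on b8.
King squares — c7: attacked by Qb8; d7: attacked by Rc7; e7: attacked by Re6; c8: attacked by Rc7; e8: attacked by Re6.
Legal moves for Black: none.
In check with no legal moves → checkmate.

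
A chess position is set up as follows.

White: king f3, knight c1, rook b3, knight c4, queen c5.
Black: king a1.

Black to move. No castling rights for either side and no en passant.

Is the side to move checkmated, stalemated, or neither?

stalemate

Black to move; black king on a1.
In check: no.
King squares — b1: attacked by Rb3; a2: attacked by Nc1; b2: attacked by Rb3.
Legal moves for Black: none.
Not in check and no legal moves → stalemate.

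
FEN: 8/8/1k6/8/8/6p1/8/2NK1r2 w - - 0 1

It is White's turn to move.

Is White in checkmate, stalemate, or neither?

White to move; white king on d1.
In check: yes, from the black rook on f1.
King squares — c1: own knight; e1: attacked by Rf1; c2: available; d2: available; e2: available.
Legal moves for White: Ke2, Kd2, Kc2.
White is in check but has 3 legal moves → neither.

neither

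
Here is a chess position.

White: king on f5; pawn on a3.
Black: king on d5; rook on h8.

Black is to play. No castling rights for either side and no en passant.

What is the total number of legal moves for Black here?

Black to move; king on d5.
In check: no.
Legal moves: Rg8, Rf8+, Re8, Rd8, Rc8, Rb8, Ra8, Rh7, Rh6, Rh5+, Rh4, Rh3, Rh2, Rh1, Kd6, Kc6, Kc5, Kd4, Kc4.
Count: 19.

19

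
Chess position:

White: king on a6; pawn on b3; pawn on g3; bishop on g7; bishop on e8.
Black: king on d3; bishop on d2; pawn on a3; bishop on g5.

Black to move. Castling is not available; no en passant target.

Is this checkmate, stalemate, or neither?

Black to move; black king on d3.
In check: no.
Legal moves for Black include: Bd8, Be7, Bh6, Bf6, Bh4, Bgf4, Bge3, Ke4, Ke3, Ke2, Kc2, Ba5, Bdf4, Bb4, Bde3, Bc3, Be1, Bc1, ... (list truncated; more exist).
Black has legal moves and is not in check → neither.

neither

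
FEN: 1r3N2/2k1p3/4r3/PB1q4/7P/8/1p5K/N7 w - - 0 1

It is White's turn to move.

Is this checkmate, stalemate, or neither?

neither

White to move; white king on h2.
In check: no.
Legal moves for White include: Nh7, Nd7, Ng6, Nxe6+, Be8, Bd7, Bc6, Ba6, Bc4, Ba4, Bd3, Be2, Bf1, Kh3, Kg3, Kg1, Nb3, Nc2, ... (list truncated; more exist).
White has legal moves and is not in check → neither.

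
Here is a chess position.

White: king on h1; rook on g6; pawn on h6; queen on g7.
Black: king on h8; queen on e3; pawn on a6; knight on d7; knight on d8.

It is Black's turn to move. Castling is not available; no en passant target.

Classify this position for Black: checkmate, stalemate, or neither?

checkmate

Black to move; black king on h8.
In check: yes, from the white queen on g7.
King squares — g7: attacked by Rg6; h7: attacked by Qg7; g8: attacked by Qg7.
Legal moves for Black: none.
In check with no legal moves → checkmate.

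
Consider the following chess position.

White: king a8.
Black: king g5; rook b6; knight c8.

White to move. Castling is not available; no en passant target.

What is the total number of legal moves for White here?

0

White to move; king on a8.
In check: no.
Legal moves: none.
Count: 0.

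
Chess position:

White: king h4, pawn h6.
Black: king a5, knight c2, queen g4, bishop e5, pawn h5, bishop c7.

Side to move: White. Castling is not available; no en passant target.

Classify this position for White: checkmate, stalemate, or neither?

White to move; white king on h4.
In check: yes, from the black queen on g4.
King squares — g3: attacked by Qg4; h3: attacked by Qg4; g4: attacked by Ph5; g5: attacked by Qg4; h5: attacked by Qg4.
Legal moves for White: none.
In check with no legal moves → checkmate.

checkmate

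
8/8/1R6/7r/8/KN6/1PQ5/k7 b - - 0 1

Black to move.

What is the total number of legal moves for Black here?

0

Black to move; king on a1.
In check: yes, from the white knight on b3.
Legal moves: none.
Count: 0.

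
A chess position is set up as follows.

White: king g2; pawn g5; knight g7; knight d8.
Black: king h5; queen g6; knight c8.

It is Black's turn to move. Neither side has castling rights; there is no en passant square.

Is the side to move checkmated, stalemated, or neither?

Black to move; black king on h5.
In check: yes, from the white knight on g7.
King squares — g4: available; h4: available; g5: available; g6: own queen; h6: attacked by Pg5.
Legal moves for Black: Kxg5, Kh4, Kg4, Qxg7.
Black is in check but has 4 legal moves → neither.

neither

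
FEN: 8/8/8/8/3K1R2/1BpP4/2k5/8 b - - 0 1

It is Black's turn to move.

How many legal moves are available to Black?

Black to move; king on c2.
In check: yes, from the white bishop on b3.
Legal moves: Kxb3, Kd2, Kb2, Kc1, Kb1.
Count: 5.

5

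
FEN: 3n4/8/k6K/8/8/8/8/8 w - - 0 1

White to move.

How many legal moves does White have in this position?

White to move; king on h6.
In check: no.
Legal moves: Kh7, Kg7, Kg6, Kh5, Kg5.
Count: 5.

5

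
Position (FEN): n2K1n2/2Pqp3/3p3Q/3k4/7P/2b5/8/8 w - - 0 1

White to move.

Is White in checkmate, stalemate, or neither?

White to move; white king on d8.
In check: yes, from the black queen on d7.
King squares — c7: own pawn; d7: attacked by Nf8; e7: attacked by Qd7; c8: attacked by Qd7; e8: attacked by Qd7.
Legal moves for White: none.
In check with no legal moves → checkmate.

checkmate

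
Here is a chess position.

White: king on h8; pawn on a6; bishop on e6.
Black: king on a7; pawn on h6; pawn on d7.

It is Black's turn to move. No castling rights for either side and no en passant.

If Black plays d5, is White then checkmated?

After d5: white king on h8; in check: no.
White is not in check, so this cannot be checkmate.

no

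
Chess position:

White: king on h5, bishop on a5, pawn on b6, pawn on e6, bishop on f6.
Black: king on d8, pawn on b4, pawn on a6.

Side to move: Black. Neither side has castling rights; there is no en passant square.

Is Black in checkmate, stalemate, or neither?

Black to move; black king on d8.
In check: yes, from the white bishop on f6.
King squares — c7: attacked by Pb6; d7: attacked by Pe6; e7: attacked by Bf6; c8: available; e8: available.
Legal moves for Black: Ke8, Kc8.
Black is in check but has 2 legal moves → neither.

neither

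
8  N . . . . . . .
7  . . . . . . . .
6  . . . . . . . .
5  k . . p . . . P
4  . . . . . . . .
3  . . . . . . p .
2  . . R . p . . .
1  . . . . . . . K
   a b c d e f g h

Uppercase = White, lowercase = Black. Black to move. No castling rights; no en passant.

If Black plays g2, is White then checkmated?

no

After g2: white king on h1; in check: yes, from the black pawn on g2.
White has 3 legal replies: Kh2, Kxg2, Kg1.
In check but a legal move exists → not checkmate.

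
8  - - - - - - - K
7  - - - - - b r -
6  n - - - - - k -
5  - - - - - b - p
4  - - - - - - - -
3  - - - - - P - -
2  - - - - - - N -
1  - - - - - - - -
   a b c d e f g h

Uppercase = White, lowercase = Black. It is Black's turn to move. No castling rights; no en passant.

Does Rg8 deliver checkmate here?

yes

After Rg8: white king on h8; in check: yes, from the black rook on g8.
King squares — g7: attacked by Kg6; h7: attacked by Kg6; g8: attacked by Bf7.
White has no legal moves → checkmate.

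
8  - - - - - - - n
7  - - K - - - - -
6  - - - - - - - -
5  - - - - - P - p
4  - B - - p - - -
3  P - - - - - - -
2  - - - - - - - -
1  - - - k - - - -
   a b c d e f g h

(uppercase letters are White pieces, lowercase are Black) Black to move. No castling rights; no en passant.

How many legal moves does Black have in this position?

7

Black to move; king on d1.
In check: no.
Legal moves: Nf7, Ng6, Ke2, Kc2, Kc1, h4, e3.
Count: 7.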